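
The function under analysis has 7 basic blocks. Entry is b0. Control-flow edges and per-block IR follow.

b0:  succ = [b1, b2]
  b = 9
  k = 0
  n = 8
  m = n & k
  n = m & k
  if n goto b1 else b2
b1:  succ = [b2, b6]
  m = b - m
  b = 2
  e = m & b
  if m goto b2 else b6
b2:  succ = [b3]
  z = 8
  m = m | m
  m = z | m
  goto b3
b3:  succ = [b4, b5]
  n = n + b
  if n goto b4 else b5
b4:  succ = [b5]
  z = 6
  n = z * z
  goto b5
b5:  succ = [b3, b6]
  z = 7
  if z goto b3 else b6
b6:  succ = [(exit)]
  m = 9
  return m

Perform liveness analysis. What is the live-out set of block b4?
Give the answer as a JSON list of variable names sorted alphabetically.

Answer: ["b", "n"]

Derivation:
def/use:
  b0: def={b,k,m,n} ue=∅
  b1: def={b,e,m} ue={b,m}
  b2: def={m,z} ue={m}
  b3: def={n} ue={b,n}
  b4: def={n,z} ue=∅
  b5: def={z} ue=∅
  b6: def={m} ue=∅

Live sets:
  live b0: ∅→{b,m,n}
  live b1: {b,m,n}→{b,m,n}
  live b2: {b,m,n}→{b,n}
  live b3: {b,n}→{b,n}
  live b4: {b}→{b,n}
  live b5: {b,n}→{b,n}
  live b6: ∅→∅

live-out(b4) = ["b", "n"]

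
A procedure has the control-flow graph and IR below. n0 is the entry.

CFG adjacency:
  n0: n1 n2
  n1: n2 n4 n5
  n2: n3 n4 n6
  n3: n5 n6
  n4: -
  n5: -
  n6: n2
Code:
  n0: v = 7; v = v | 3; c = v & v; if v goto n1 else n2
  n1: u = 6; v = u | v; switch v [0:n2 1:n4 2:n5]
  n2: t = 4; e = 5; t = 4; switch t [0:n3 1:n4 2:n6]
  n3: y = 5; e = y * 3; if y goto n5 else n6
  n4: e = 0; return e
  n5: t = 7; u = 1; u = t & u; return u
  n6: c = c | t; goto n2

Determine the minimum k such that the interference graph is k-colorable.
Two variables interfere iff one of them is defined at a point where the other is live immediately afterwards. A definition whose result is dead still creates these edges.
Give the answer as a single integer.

def/use:
  n0: def={c,v} ue=∅
  n1: def={u,v} ue={v}
  n2: def={e,t} ue=∅
  n3: def={e,y} ue=∅
  n4: def={e} ue=∅
  n5: def={t,u} ue=∅
  n6: def={c} ue={c,t}

Liveness:
  live n0: ∅→{c,v}
  live n1: {c,v}→{c}
  live n2: {c}→{c,t}
  live n3: {c,t}→{c,t}
  live n4: ∅→∅
  live n5: ∅→∅
  live n6: {c,t}→{c}

Conflict graph:
  c↔{e,t,u,v,y}
  e↔{c,t,y}
  t↔{c,e,u,y}
  u↔{c,t,v}
  v↔{c,u}
  y↔{c,e,t}

Chromatic number:
  clique {c,e,t,y} ⇒ need ≥ 4
  4-colouring: c0={c}  c1={t,v}  c2={e,u}  c3={y}
  χ = 4

Answer: 4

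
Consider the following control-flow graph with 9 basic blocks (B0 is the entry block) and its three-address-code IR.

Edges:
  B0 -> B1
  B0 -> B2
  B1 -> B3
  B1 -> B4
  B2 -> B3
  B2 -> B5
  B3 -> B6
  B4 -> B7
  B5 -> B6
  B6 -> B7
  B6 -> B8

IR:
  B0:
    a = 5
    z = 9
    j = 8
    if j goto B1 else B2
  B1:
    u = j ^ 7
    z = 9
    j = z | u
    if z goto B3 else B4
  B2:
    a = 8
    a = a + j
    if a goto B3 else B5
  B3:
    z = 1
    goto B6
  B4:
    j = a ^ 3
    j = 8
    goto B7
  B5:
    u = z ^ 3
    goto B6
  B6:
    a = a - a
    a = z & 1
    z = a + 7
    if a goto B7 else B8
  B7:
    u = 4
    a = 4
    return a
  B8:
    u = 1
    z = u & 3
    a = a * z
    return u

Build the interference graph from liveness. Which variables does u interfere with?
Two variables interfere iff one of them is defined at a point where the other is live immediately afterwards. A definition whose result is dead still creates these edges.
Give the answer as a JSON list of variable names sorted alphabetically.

Answer: ["a", "z"]

Derivation:
Block summaries:
  B0: def={a,j,z} ue=∅
  B1: def={j,u,z} ue={j}
  B2: def={a} ue={j}
  B3: def={z} ue=∅
  B4: def={j} ue={a}
  B5: def={u} ue={z}
  B6: def={a,z} ue={a,z}
  B7: def={a,u} ue=∅
  B8: def={a,u,z} ue={a}

Live sets:
  B0: in=∅ out={a,j,z}
  B1: in={a,j} out={a}
  B2: in={j,z} out={a,z}
  B3: in={a} out={a,z}
  B4: in={a} out=∅
  B5: in={a,z} out={a,z}
  B6: in={a,z} out={a}
  B7: in=∅ out=∅
  B8: in={a} out=∅

Interference:
  a — {j,u,z}
  j — {a,z}
  u — {a,z}
  z — {a,j,u}

N(u) = ["a", "z"]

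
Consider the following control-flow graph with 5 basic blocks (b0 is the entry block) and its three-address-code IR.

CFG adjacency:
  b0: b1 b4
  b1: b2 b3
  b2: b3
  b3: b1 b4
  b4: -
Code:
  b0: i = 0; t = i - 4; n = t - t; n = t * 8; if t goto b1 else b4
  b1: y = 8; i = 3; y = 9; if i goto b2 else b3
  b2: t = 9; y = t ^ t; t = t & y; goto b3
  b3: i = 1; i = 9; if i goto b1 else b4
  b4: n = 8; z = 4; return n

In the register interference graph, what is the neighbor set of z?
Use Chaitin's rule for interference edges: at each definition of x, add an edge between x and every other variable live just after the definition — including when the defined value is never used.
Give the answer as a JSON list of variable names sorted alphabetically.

Answer: ["n"]

Analysis:
Per-block:
  b0 def {i,n,t} use ∅
  b1 def {i,y} use ∅
  b2 def {t,y} use ∅
  b3 def {i} use ∅
  b4 def {n,z} use ∅

Backward fixpoint:
  live b0: ∅→∅
  live b1: ∅→∅
  live b2: ∅→∅
  live b3: ∅→∅
  live b4: ∅→∅

Interference:
  i: {y}
  n: {t,z}
  t: {n,y}
  y: {i,t}
  z: {n}

N(z) = ["n"]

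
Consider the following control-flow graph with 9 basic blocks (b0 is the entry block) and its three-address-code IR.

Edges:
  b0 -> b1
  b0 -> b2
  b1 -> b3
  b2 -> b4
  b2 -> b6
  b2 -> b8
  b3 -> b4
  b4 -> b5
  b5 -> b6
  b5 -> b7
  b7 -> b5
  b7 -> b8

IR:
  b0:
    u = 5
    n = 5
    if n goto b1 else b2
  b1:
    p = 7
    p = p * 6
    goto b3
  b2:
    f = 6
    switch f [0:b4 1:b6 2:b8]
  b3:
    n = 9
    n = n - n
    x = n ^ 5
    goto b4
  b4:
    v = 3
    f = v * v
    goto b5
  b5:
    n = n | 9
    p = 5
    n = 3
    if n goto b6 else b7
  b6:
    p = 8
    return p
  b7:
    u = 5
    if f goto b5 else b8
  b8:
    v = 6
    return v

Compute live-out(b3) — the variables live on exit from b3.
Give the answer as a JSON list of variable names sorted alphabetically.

Per-block:
  b0: def={n,u} ue=∅
  b1: def={p} ue=∅
  b2: def={f} ue=∅
  b3: def={n,x} ue=∅
  b4: def={f,v} ue=∅
  b5: def={n,p} ue={n}
  b6: def={p} ue=∅
  b7: def={u} ue={f}
  b8: def={v} ue=∅

Live sets:
  b0 li=∅ lo={n}
  b1 li=∅ lo=∅
  b2 li={n} lo={n}
  b3 li=∅ lo={n}
  b4 li={n} lo={f,n}
  b5 li={f,n} lo={f,n}
  b6 li=∅ lo=∅
  b7 li={f,n} lo={f,n}
  b8 li=∅ lo=∅

live-out(b3) = ["n"]

Answer: ["n"]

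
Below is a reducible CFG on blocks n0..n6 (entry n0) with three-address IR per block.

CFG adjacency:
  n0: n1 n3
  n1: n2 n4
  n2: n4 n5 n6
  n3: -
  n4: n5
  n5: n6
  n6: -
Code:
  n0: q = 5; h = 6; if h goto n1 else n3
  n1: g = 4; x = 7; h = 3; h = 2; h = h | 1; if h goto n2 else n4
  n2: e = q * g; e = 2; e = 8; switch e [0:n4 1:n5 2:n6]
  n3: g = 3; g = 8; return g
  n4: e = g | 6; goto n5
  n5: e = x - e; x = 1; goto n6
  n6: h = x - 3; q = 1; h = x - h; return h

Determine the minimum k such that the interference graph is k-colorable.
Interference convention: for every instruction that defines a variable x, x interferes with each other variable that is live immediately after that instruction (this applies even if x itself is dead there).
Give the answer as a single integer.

Block summaries:
  n0 def {h,q} use ∅
  n1 def {g,h,x} use ∅
  n2 def {e} use {g,q}
  n3 def {g} use ∅
  n4 def {e} use {g}
  n5 def {e,x} use {e,x}
  n6 def {h,q} use {x}

Live sets:
  live n0: ∅→{q}
  live n1: {q}→{g,q,x}
  live n2: {g,q,x}→{e,g,x}
  live n3: ∅→∅
  live n4: {g,x}→{e,x}
  live n5: {e,x}→{x}
  live n6: {x}→∅

Interfere edges:
  e — {g,x}
  g — {e,h,q,x}
  h — {g,q,x}
  q — {g,h,x}
  x — {e,g,h,q}

Colouring:
  lower bound: {g,h,q,x} mutually conflict ⇒ χ ≥ 4
  4-colouring: r0={g}  r1={x}  r2={e,h}  r3={q}
  χ = 4

Answer: 4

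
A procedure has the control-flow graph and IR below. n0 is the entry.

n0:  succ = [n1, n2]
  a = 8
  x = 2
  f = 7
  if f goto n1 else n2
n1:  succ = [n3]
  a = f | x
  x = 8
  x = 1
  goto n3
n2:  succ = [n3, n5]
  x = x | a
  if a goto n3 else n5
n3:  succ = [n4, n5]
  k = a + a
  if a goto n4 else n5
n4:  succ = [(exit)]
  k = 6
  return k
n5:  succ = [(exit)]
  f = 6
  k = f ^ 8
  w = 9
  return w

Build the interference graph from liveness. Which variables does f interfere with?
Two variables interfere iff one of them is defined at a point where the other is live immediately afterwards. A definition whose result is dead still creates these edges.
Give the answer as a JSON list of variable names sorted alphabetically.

Answer: ["a", "x"]

Working:
def/use:
  n0 def {a,f,x} use ∅
  n1 def {a,x} use {f,x}
  n2 def {x} use {a,x}
  n3 def {k} use {a}
  n4 def {k} use ∅
  n5 def {f,k,w} use ∅

Live sets:
  live n0: ∅→{a,f,x}
  live n1: {f,x}→{a}
  live n2: {a,x}→{a}
  live n3: {a}→∅
  live n4: ∅→∅
  live n5: ∅→∅

Interfere edges:
  a↔{f,k,x}
  f↔{a,x}
  k↔{a}
  w↔∅
  x↔{a,f}

N(f) = ["a", "x"]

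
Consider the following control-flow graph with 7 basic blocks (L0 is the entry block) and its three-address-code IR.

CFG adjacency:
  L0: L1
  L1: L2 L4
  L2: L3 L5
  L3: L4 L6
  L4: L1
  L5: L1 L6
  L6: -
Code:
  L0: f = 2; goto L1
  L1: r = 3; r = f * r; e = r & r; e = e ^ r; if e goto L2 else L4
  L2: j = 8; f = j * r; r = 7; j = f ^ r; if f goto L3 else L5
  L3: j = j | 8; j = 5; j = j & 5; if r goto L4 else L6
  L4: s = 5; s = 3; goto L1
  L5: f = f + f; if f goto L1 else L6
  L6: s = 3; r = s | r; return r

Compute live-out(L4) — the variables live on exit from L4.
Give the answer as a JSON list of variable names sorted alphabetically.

Answer: ["f"]

Analysis:
Per-block:
  L0: {f} / ∅
  L1: {e,r} / {f}
  L2: {f,j,r} / {r}
  L3: {j} / {j,r}
  L4: {s} / ∅
  L5: {f} / {f}
  L6: {r,s} / {r}

Backward fixpoint:
  live L0: ∅→{f}
  live L1: {f}→{f,r}
  live L2: {r}→{f,j,r}
  live L3: {f,j,r}→{f,r}
  live L4: {f}→{f}
  live L5: {f,r}→{f,r}
  live L6: {r}→∅

live-out(L4) = ["f"]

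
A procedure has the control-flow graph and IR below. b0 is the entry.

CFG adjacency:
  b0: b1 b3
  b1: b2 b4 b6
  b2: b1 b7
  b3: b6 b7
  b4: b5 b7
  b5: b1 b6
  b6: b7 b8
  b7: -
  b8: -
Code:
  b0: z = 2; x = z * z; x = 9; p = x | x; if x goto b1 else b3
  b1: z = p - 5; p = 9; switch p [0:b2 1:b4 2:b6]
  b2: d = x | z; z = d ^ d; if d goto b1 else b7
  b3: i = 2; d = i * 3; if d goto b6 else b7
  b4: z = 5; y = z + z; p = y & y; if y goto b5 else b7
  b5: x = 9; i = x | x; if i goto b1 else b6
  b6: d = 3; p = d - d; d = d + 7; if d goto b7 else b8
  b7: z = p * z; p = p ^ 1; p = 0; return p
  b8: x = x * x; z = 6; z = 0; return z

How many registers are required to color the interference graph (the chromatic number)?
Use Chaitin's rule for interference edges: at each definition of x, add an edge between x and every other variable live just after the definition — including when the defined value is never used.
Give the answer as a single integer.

Block summaries:
  b0: {p,x,z} / ∅
  b1: {p,z} / {p}
  b2: {d,z} / {x,z}
  b3: {d,i} / ∅
  b4: {p,y,z} / ∅
  b5: {i,x} / ∅
  b6: {d,p} / ∅
  b7: {p,z} / {p,z}
  b8: {x,z} / {x}

Live sets:
  b0: in=∅ out={p,x,z}
  b1: in={p,x} out={p,x,z}
  b2: in={p,x,z} out={p,x,z}
  b3: in={p,x,z} out={p,x,z}
  b4: in=∅ out={p,z}
  b5: in={p,z} out={p,x,z}
  b6: in={x,z} out={p,x,z}
  b7: in={p,z} out=∅
  b8: in={x} out=∅

Conflict graph:
  d: {p,x,z}
  i: {p,x,z}
  p: {d,i,x,y,z}
  x: {d,i,p,z}
  y: {p,z}
  z: {d,i,p,x,y}

Registers:
  lower bound: {d,p,x,z} mutually conflict ⇒ χ ≥ 4
  4-colouring: R0={p}  R1={z}  R2={x,y}  R3={d,i}
  χ = 4

Answer: 4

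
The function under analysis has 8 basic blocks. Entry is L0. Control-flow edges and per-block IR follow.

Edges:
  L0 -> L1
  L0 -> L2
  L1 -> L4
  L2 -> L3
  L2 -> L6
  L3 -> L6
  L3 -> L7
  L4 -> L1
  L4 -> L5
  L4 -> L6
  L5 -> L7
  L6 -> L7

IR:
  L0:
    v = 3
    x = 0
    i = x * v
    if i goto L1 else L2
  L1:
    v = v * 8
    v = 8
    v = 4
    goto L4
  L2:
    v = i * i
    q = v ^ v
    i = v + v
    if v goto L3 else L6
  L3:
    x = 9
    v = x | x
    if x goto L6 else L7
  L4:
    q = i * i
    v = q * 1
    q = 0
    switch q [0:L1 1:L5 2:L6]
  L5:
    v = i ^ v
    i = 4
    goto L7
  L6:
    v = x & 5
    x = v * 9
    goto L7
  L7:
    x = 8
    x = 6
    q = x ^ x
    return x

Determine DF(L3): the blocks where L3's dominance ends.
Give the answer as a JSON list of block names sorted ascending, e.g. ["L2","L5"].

idom tree: L1←L0 L2←L0 L3←L2 L4←L1 L5←L4 L6←L0 L7←L0
Dom∩ at merges:
  L1: preds {L0,L4}: {L0} ∩ {L0,L1,L4} = {L0}; idom=L0
  L6: preds {L2,L3,L4}: {L0,L2} ∩ {L0,L2,L3} ∩ {L0,L1,L4} = {L0}; idom=L0
  L7: preds {L3,L5,L6}: {L0,L2,L3} ∩ {L0,L1,L4,L5} ∩ {L0,L6} = {L0}; idom=L0

DF walk-up:
  L1←L0: walk · to L0
  L1←L4: walk L4→L1 to L0
  L6←L2: walk L2 to L0
  L6←L3: walk L3→L2 to L0
  L6←L4: walk L4→L1 to L0
  L7←L3: walk L3→L2 to L0
  L7←L5: walk L5→L4→L1 to L0
  L7←L6: walk L6 to L0
  DF(L0)=∅
  DF(L1)={L1,L6,L7}
  DF(L2)={L6,L7}
  DF(L3)={L6,L7}
  DF(L4)={L1,L6,L7}
  DF(L5)={L7}
  DF(L6)={L7}
  DF(L7)=∅

DF(L3) = ["L6", "L7"]

Answer: ["L6", "L7"]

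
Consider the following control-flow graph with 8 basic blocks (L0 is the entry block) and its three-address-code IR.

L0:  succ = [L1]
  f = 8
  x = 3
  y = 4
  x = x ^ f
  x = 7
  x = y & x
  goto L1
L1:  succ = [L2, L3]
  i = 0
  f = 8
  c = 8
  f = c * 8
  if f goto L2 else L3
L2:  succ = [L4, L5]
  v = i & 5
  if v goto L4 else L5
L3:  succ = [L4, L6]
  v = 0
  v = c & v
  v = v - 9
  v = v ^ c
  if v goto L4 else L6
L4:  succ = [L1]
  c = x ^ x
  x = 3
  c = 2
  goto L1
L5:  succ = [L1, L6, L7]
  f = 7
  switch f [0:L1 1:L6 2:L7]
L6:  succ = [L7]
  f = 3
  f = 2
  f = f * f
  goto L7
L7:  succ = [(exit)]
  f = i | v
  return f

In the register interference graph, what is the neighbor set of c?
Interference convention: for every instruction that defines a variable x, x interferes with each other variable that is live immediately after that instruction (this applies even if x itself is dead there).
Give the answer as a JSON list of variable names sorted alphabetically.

Per-block:
  L0 def {f,x,y} use ∅
  L1 def {c,f,i} use ∅
  L2 def {v} use {i}
  L3 def {v} use {c}
  L4 def {c,x} use {x}
  L5 def {f} use ∅
  L6 def {f} use ∅
  L7 def {f} use {i,v}

Live sets:
  L0 li=∅ lo={x}
  L1 li={x} lo={c,i,x}
  L2 li={i,x} lo={i,v,x}
  L3 li={c,i,x} lo={i,v,x}
  L4 li={x} lo={x}
  L5 li={i,v,x} lo={i,v,x}
  L6 li={i,v} lo={i,v}
  L7 li={i,v} lo=∅

Interference:
  c — {f,i,v,x}
  f — {c,i,v,x,y}
  i — {c,f,v,x}
  v — {c,f,i,x}
  x — {c,f,i,v,y}
  y — {f,x}

N(c) = ["f", "i", "v", "x"]

Answer: ["f", "i", "v", "x"]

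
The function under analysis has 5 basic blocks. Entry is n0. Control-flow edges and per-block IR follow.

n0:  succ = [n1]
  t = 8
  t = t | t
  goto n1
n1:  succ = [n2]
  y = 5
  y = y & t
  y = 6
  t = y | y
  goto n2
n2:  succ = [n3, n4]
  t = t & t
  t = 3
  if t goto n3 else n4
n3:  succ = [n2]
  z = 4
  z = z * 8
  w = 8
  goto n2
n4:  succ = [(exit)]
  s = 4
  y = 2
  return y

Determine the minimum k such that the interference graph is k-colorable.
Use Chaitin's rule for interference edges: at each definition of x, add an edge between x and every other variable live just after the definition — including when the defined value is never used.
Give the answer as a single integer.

def/use:
  n0: {t} / ∅
  n1: {t,y} / {t}
  n2: {t} / {t}
  n3: {w,z} / ∅
  n4: {s,y} / ∅

Liveness:
  n0 li=∅ lo={t}
  n1 li={t} lo={t}
  n2 li={t} lo={t}
  n3 li={t} lo={t}
  n4 li=∅ lo=∅

Conflict graph:
  s — ∅
  t — {w,y,z}
  w — {t}
  y — {t}
  z — {t}

Chromatic number:
  {t,w} pairwise interfere (2-clique) ⇒ χ ≥ 2
  2-colouring: c0={s,t}  c1={w,y,z}
  χ = 2

Answer: 2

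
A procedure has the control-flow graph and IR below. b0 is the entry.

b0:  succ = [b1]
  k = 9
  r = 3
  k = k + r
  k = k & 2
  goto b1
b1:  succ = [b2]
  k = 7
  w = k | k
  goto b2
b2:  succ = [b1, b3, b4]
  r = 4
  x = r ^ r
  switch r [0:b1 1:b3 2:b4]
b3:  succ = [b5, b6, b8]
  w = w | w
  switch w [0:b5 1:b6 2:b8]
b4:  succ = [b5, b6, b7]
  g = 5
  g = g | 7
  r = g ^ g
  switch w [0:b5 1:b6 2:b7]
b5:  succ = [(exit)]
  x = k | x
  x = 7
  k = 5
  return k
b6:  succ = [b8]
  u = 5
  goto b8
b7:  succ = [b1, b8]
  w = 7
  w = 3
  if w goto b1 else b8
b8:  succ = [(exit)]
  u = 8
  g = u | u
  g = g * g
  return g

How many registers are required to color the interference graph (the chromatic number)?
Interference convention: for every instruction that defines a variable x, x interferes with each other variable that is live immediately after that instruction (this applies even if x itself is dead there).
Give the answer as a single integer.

Answer: 4

Analysis:
def/use:
  b0 def {k,r} use ∅
  b1 def {k,w} use ∅
  b2 def {r,x} use ∅
  b3 def {w} use {w}
  b4 def {g,r} use {w}
  b5 def {k,x} use {k,x}
  b6 def {u} use ∅
  b7 def {w} use ∅
  b8 def {g,u} use ∅

Live sets:
  b0 li=∅ lo=∅
  b1 li=∅ lo={k,w}
  b2 li={k,w} lo={k,w,x}
  b3 li={k,w,x} lo={k,x}
  b4 li={k,w,x} lo={k,x}
  b5 li={k,x} lo=∅
  b6 li=∅ lo=∅
  b7 li=∅ lo=∅
  b8 li=∅ lo=∅

Conflict graph:
  g — {k,w,x}
  k — {g,r,w,x}
  r — {k,w,x}
  u — ∅
  w — {g,k,r,x}
  x — {g,k,r,w}

Colouring:
  lower bound: {g,k,w,x} mutually conflict ⇒ χ ≥ 4
  4-colouring: r0={k,u}  r1={w}  r2={x}  r3={g,r}
  χ = 4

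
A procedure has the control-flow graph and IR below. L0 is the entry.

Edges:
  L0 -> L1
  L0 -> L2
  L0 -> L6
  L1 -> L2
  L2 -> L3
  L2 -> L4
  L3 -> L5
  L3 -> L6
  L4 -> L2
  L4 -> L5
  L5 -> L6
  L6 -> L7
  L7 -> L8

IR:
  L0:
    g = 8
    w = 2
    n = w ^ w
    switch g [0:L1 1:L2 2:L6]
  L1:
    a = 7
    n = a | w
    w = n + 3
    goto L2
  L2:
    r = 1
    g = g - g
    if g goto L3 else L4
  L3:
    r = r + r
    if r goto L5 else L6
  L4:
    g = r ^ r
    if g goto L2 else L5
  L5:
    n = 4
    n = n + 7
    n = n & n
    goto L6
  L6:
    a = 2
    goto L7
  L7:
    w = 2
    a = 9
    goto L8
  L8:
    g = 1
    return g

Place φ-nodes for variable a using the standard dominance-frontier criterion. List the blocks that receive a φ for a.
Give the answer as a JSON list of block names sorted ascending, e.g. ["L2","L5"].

idom tree: L1←L0 L2←L0 L3←L2 L4←L2 L5←L2 L6←L0 L7←L6 L8←L7
Join-block Dom:
  L2: preds {L0,L1,L4}: {L0} ∩ {L0,L1} ∩ {L0,L2,L4} = {L0}; idom=L0
  L5: preds {L3,L4}: {L0,L2,L3} ∩ {L0,L2,L4} = {L0,L2}; idom=L2
  L6: preds {L0,L3,L5}: {L0} ∩ {L0,L2,L3} ∩ {L0,L2,L5} = {L0}; idom=L0

DF walk-up:
  L2←L0: walk · to L0
  L2←L1: walk L1 to L0
  L2←L4: walk L4→L2 to L0
  L5←L3: walk L3 to L2
  L5←L4: walk L4 to L2
  L6←L0: walk · to L0
  L6←L3: walk L3→L2 to L0
  L6←L5: walk L5→L2 to L0
  L0 → ∅
  L1 → {L2}
  L2 → {L2,L6}
  L3 → {L5,L6}
  L4 → {L2,L5}
  L5 → {L6}
  L6 → ∅
  L7 → ∅
  L8 → ∅

φ for a: defs {L1,L6,L7}
  DF⁺ = {L2,L6}

Answer: ["L2", "L6"]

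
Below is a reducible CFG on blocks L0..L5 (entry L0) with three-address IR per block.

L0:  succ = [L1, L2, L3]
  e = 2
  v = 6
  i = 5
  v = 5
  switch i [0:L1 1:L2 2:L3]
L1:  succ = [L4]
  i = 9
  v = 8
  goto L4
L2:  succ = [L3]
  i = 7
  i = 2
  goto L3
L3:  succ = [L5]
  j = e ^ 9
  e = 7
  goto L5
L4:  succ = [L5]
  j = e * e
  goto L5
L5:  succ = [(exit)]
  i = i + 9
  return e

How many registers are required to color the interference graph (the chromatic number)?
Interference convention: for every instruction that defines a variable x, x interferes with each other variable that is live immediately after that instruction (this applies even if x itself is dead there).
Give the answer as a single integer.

Answer: 3

Working:
def/use:
  L0: def={e,i,v} ue=∅
  L1: def={i,v} ue=∅
  L2: def={i} ue=∅
  L3: def={e,j} ue={e}
  L4: def={j} ue={e}
  L5: def={i} ue={e,i}

Liveness:
  L0 li=∅ lo={e,i}
  L1 li={e} lo={e,i}
  L2 li={e} lo={e,i}
  L3 li={e,i} lo={e,i}
  L4 li={e,i} lo={e,i}
  L5 li={e,i} lo=∅

Interfere edges:
  e: {i,j,v}
  i: {e,j,v}
  j: {e,i}
  v: {e,i}

Colouring:
  clique {e,i,j} ⇒ need ≥ 3
  3-colouring: c0={e}  c1={i}  c2={j,v}
  χ = 3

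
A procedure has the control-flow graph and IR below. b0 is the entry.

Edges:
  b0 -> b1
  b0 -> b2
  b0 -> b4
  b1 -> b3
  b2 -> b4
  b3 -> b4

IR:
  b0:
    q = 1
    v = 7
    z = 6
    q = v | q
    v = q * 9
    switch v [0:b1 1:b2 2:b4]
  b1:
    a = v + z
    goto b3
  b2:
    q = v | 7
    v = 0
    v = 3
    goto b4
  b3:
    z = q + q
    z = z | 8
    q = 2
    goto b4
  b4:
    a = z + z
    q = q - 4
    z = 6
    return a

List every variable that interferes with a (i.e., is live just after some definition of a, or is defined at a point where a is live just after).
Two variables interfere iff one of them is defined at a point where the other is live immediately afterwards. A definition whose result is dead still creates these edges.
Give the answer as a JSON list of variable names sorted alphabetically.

def/use:
  b0: {q,v,z} / ∅
  b1: {a} / {v,z}
  b2: {q,v} / {v}
  b3: {q,z} / {q}
  b4: {a,q,z} / {q,z}

Live sets:
  live b0: ∅→{q,v,z}
  live b1: {q,v,z}→{q}
  live b2: {v,z}→{q,z}
  live b3: {q}→{q,z}
  live b4: {q,z}→∅

Interference:
  a — {q,z}
  q — {a,v,z}
  v — {q,z}
  z — {a,q,v}

N(a) = ["q", "z"]

Answer: ["q", "z"]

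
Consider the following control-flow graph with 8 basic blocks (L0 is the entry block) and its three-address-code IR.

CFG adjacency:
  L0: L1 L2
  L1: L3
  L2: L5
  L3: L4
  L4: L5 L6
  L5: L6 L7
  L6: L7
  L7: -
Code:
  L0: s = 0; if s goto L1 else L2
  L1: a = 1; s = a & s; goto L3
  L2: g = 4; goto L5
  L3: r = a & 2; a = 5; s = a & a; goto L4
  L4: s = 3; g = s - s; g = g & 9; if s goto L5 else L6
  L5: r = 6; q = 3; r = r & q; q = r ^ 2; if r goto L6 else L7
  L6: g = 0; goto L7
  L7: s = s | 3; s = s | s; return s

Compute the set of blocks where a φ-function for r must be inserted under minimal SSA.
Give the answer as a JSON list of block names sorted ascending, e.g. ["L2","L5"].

idom tree: L1←L0 L2←L0 L3←L1 L4←L3 L5←L0 L6←L0 L7←L0
Join-block Dom:
  L5: preds {L2,L4}: {L0,L2} ∩ {L0,L1,L3,L4} = {L0}; idom=L0
  L6: preds {L4,L5}: {L0,L1,L3,L4} ∩ {L0,L5} = {L0}; idom=L0
  L7: preds {L5,L6}: {L0,L5} ∩ {L0,L6} = {L0}; idom=L0

DF derivation:
  L5←L2: walk L2 to L0
  L5←L4: walk L4→L3→L1 to L0
  L6←L4: walk L4→L3→L1 to L0
  L6←L5: walk L5 to L0
  L7←L5: walk L5 to L0
  L7←L6: walk L6 to L0
  L0: DF=∅
  L1: DF={L5,L6}
  L2: DF={L5}
  L3: DF={L5,L6}
  L4: DF={L5,L6}
  L5: DF={L6,L7}
  L6: DF={L7}
  L7: DF=∅

φ for r: defs {L3,L5}
  DF⁺ = {L5,L6,L7}

Answer: ["L5", "L6", "L7"]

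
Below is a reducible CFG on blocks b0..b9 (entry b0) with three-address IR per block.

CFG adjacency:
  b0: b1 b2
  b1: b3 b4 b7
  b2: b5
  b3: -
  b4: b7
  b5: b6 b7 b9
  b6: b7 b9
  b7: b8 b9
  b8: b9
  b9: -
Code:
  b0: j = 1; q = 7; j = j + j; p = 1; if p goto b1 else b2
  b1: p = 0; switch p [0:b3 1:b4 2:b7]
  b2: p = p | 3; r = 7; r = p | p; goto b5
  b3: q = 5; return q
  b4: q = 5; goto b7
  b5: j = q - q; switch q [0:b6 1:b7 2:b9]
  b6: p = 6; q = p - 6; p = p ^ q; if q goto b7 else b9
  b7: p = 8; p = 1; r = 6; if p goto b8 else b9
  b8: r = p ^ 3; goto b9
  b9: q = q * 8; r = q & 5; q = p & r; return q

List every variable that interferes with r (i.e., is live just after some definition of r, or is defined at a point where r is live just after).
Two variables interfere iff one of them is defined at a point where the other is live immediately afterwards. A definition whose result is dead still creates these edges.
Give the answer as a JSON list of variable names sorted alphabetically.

Per-block:
  b0: {j,p,q} / ∅
  b1: {p} / ∅
  b2: {p,r} / {p}
  b3: {q} / ∅
  b4: {q} / ∅
  b5: {j} / {q}
  b6: {p,q} / ∅
  b7: {p,r} / ∅
  b8: {r} / {p}
  b9: {q,r} / {p,q}

Liveness:
  b0: in=∅ out={p,q}
  b1: in={q} out={q}
  b2: in={p,q} out={p,q}
  b3: in=∅ out=∅
  b4: in=∅ out={q}
  b5: in={p,q} out={p,q}
  b6: in=∅ out={p,q}
  b7: in={q} out={p,q}
  b8: in={p,q} out={p,q}
  b9: in={p,q} out=∅

Conflict graph:
  j↔{p,q}
  p↔{j,q,r}
  q↔{j,p,r}
  r↔{p,q}

N(r) = ["p", "q"]

Answer: ["p", "q"]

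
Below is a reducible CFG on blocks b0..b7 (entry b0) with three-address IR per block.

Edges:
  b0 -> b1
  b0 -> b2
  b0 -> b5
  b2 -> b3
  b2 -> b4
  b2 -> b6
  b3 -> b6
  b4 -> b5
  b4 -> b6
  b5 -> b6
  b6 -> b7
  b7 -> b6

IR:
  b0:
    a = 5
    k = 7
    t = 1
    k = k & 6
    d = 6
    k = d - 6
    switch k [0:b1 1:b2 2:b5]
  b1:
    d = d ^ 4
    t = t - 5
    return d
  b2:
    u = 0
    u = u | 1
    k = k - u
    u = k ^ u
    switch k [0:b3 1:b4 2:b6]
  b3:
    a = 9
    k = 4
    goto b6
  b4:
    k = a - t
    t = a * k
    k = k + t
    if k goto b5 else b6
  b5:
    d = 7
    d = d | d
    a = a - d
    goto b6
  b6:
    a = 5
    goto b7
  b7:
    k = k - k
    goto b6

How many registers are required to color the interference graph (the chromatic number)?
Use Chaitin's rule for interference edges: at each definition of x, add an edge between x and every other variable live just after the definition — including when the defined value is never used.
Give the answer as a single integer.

Answer: 4

Analysis:
Block summaries:
  b0: def={a,d,k,t} ue=∅
  b1: def={d,t} ue={d,t}
  b2: def={k,u} ue={k}
  b3: def={a,k} ue=∅
  b4: def={k,t} ue={a,t}
  b5: def={a,d} ue={a}
  b6: def={a} ue=∅
  b7: def={k} ue={k}

Backward fixpoint:
  b0: in=∅ out={a,d,k,t}
  b1: in={d,t} out=∅
  b2: in={a,k,t} out={a,k,t}
  b3: in=∅ out={k}
  b4: in={a,t} out={a,k}
  b5: in={a,k} out={k}
  b6: in={k} out={k}
  b7: in={k} out={k}

Conflict graph:
  a — {d,k,t,u}
  d — {a,k,t}
  k — {a,d,t,u}
  t — {a,d,k,u}
  u — {a,k,t}

Registers:
  {a,d,k,t} pairwise interfere (4-clique) ⇒ χ ≥ 4
  assign a→c0 d→c3 k→c1 t→c2 u→c3 — no edge inside a register ⇒ χ ≤ 4
  χ = 4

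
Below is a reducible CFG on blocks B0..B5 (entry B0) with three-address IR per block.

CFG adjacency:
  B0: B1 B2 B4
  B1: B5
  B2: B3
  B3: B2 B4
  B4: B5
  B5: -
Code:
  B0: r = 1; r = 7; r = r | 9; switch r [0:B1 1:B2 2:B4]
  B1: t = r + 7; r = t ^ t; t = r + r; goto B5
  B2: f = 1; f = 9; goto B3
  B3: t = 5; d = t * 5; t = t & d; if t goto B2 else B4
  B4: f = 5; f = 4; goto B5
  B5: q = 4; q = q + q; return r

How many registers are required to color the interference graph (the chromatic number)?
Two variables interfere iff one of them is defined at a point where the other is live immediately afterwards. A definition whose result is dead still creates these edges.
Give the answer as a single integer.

Answer: 3

Working:
def/use:
  B0 def {r} use ∅
  B1 def {r,t} use {r}
  B2 def {f} use ∅
  B3 def {d,t} use ∅
  B4 def {f} use ∅
  B5 def {q} use {r}

Backward fixpoint:
  live B0: ∅→{r}
  live B1: {r}→{r}
  live B2: {r}→{r}
  live B3: {r}→{r}
  live B4: {r}→{r}
  live B5: {r}→∅

Interfere edges:
  d: {r,t}
  f: {r}
  q: {r}
  r: {d,f,q,t}
  t: {d,r}

Registers:
  {d,r,t} pairwise interfere (3-clique) ⇒ χ ≥ 3
  3-colouring: R0={r}  R1={d,f,q}  R2={t}
  χ = 3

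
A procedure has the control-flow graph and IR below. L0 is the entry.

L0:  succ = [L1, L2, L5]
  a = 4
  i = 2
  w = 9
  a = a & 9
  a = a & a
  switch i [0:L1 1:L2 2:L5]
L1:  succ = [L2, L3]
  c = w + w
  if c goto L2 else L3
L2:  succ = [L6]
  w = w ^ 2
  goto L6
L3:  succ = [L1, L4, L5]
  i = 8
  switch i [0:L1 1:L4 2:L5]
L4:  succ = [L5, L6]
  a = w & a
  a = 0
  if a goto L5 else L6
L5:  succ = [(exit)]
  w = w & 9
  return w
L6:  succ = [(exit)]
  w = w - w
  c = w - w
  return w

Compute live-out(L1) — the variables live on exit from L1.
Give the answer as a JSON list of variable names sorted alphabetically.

Answer: ["a", "w"]

Working:
Block summaries:
  L0: def={a,i,w} ue=∅
  L1: def={c} ue={w}
  L2: def={w} ue={w}
  L3: def={i} ue=∅
  L4: def={a} ue={a,w}
  L5: def={w} ue={w}
  L6: def={c,w} ue={w}

Backward fixpoint:
  live L0: ∅→{a,w}
  live L1: {a,w}→{a,w}
  live L2: {w}→{w}
  live L3: {a,w}→{a,w}
  live L4: {a,w}→{w}
  live L5: {w}→∅
  live L6: {w}→∅

live-out(L1) = ["a", "w"]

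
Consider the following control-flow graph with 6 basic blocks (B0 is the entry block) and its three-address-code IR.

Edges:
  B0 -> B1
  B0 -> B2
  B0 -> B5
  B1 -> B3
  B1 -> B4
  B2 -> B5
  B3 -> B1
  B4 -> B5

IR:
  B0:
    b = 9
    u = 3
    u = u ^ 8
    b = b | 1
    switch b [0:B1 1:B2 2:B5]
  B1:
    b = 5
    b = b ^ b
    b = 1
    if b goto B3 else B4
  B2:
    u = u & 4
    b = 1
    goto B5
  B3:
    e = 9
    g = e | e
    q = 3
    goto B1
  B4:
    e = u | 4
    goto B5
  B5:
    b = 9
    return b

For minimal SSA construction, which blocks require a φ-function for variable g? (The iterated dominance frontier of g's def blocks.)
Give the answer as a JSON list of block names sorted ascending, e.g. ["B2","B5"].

idom tree: B1←B0 B2←B0 B3←B1 B4←B1 B5←B0
Dom∩ at merges:
  B1: preds {B0,B3}: {B0} ∩ {B0,B1,B3} = {B0}; idom=B0
  B5: preds {B0,B2,B4}: {B0} ∩ {B0,B2} ∩ {B0,B1,B4} = {B0}; idom=B0

DF derivation:
  B1←B0: walk · to B0
  B1←B3: walk B3→B1 to B0
  B5←B0: walk · to B0
  B5←B2: walk B2 to B0
  B5←B4: walk B4→B1 to B0
  DF(B0)=∅
  DF(B1)={B1,B5}
  DF(B2)={B5}
  DF(B3)={B1}
  DF(B4)={B5}
  DF(B5)=∅

φ for g: defs {B3}
  DF⁺ = {B1,B5}

Answer: ["B1", "B5"]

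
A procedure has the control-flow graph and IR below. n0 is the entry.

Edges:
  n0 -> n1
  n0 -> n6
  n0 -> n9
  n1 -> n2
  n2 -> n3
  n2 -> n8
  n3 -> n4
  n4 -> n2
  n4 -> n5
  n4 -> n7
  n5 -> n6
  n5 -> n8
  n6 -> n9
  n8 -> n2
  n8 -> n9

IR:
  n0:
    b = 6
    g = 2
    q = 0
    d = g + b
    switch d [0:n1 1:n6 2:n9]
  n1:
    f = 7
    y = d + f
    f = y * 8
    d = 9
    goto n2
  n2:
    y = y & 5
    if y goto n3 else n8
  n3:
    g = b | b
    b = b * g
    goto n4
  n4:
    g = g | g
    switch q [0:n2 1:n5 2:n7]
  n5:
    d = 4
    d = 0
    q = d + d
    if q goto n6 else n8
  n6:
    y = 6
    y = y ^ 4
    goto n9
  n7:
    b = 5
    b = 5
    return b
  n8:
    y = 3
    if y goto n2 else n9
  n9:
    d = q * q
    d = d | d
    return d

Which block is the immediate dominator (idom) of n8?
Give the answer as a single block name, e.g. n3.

idom tree: n1←n0 n2←n1 n3←n2 n4←n3 n5←n4 n6←n0 n7←n4 n8←n2 n9←n0
Dom∩ at merges:
  n2: preds {n1,n4,n8}: {n0,n1} ∩ {n0,n1,n2,n3,n4} ∩ {n0,n1,n2,n8} = {n0,n1}; idom=n1
  n6: preds {n0,n5}: {n0} ∩ {n0,n1,n2,n3,n4,n5} = {n0}; idom=n0
  n8: preds {n2,n5}: {n0,n1,n2} ∩ {n0,n1,n2,n3,n4,n5} = {n0,n1,n2}; idom=n2
  n9: preds {n0,n6,n8}: {n0} ∩ {n0,n6} ∩ {n0,n1,n2,n8} = {n0}; idom=n0

idom(n8) = n2

Answer: n2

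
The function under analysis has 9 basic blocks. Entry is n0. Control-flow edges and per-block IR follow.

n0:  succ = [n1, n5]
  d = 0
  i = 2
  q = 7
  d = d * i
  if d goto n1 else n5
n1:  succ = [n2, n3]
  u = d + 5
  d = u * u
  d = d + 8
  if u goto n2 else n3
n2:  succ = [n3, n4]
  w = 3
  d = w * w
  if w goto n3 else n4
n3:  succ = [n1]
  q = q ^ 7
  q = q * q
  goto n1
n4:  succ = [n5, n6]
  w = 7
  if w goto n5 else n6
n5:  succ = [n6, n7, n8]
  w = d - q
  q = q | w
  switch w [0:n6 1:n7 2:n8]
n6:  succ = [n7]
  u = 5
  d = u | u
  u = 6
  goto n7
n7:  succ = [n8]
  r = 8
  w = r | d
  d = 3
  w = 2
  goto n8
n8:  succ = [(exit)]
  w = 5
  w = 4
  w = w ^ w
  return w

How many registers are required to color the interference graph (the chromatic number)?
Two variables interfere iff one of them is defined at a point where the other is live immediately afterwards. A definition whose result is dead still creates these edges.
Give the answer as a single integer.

Answer: 3

Working:
Per-block:
  n0: def={d,i,q} ue=∅
  n1: def={d,u} ue={d}
  n2: def={d,w} ue=∅
  n3: def={q} ue={q}
  n4: def={w} ue=∅
  n5: def={q,w} ue={d,q}
  n6: def={d,u} ue=∅
  n7: def={d,r,w} ue={d}
  n8: def={w} ue=∅

Live sets:
  n0 li=∅ lo={d,q}
  n1 li={d,q} lo={d,q}
  n2 li={q} lo={d,q}
  n3 li={d,q} lo={d,q}
  n4 li={d,q} lo={d,q}
  n5 li={d,q} lo={d}
  n6 li=∅ lo={d}
  n7 li={d} lo=∅
  n8 li=∅ lo=∅

Interfere edges:
  d: {i,q,r,u,w}
  i: {d,q}
  q: {d,i,u,w}
  r: {d}
  u: {d,q}
  w: {d,q}

Colouring:
  lower bound: {d,i,q} mutually conflict ⇒ χ ≥ 3
  assign d→c0 i→c2 q→c1 r→c1 u→c2 w→c2 — no edge inside a register ⇒ χ ≤ 3
  χ = 3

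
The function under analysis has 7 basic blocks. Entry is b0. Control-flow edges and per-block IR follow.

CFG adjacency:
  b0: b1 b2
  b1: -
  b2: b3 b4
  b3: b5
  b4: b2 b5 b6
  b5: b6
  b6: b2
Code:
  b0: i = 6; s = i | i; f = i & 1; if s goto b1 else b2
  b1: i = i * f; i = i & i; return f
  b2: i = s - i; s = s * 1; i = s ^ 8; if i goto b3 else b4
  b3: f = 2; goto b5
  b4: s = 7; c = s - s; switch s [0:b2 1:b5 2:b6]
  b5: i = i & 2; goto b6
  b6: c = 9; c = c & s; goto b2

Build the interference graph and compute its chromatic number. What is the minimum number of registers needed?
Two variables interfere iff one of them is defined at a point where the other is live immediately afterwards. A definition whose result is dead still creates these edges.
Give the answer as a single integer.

Answer: 3

Derivation:
Per-block:
  b0: def={f,i,s} ue=∅
  b1: def={i} ue={f,i}
  b2: def={i,s} ue={i,s}
  b3: def={f} ue=∅
  b4: def={c,s} ue=∅
  b5: def={i} ue={i}
  b6: def={c} ue={s}

Liveness:
  b0 li=∅ lo={f,i,s}
  b1 li={f,i} lo=∅
  b2 li={i,s} lo={i,s}
  b3 li={i,s} lo={i,s}
  b4 li={i} lo={i,s}
  b5 li={i,s} lo={i,s}
  b6 li={i,s} lo={i,s}

Conflict graph:
  c — {i,s}
  f — {i,s}
  i — {c,f,s}
  s — {c,f,i}

Registers:
  {c,i,s} pairwise interfere (3-clique) ⇒ χ ≥ 3
  3-colouring: c0={i}  c1={s}  c2={c,f}
  χ = 3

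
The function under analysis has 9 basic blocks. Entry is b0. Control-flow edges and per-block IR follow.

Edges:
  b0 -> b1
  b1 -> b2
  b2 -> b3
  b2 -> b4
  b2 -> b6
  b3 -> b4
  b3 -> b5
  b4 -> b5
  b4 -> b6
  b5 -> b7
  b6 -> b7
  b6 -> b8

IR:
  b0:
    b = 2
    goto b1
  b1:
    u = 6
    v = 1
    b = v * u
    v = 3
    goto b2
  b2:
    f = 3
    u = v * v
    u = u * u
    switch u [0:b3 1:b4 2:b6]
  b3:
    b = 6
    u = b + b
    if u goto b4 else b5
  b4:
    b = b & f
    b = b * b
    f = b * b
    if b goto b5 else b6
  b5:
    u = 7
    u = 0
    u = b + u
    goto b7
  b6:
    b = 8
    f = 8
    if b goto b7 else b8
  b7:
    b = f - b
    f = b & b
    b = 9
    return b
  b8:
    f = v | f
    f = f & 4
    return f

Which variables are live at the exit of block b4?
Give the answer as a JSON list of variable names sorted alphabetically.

def/use:
  b0: {b} / ∅
  b1: {b,u,v} / ∅
  b2: {f,u} / {v}
  b3: {b,u} / ∅
  b4: {b,f} / {b,f}
  b5: {u} / {b}
  b6: {b,f} / ∅
  b7: {b,f} / {b,f}
  b8: {f} / {f,v}

Backward fixpoint:
  b0: in=∅ out=∅
  b1: in=∅ out={b,v}
  b2: in={b,v} out={b,f,v}
  b3: in={f,v} out={b,f,v}
  b4: in={b,f,v} out={b,f,v}
  b5: in={b,f} out={b,f}
  b6: in={v} out={b,f,v}
  b7: in={b,f} out=∅
  b8: in={f,v} out=∅

live-out(b4) = ["b", "f", "v"]

Answer: ["b", "f", "v"]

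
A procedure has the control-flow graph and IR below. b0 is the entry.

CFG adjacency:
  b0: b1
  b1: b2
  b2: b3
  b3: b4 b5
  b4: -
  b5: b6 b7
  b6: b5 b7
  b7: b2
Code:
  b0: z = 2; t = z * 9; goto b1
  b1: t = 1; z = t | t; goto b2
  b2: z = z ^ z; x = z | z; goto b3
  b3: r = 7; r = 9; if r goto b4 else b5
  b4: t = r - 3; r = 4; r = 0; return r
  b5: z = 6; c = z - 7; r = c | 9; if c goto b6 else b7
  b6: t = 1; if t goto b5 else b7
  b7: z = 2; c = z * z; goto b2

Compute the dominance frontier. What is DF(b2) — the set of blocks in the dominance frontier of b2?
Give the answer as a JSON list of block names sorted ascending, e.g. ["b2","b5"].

Answer: ["b2"]

Working:
idom tree: b1←b0 b2←b1 b3←b2 b4←b3 b5←b3 b6←b5 b7←b5
Join-block Dom:
  b2: preds {b1,b7}: {b0,b1} ∩ {b0,b1,b2,b3,b5,b7} = {b0,b1}; idom=b1
  b5: preds {b3,b6}: {b0,b1,b2,b3} ∩ {b0,b1,b2,b3,b5,b6} = {b0,b1,b2,b3}; idom=b3
  b7: preds {b5,b6}: {b0,b1,b2,b3,b5} ∩ {b0,b1,b2,b3,b5,b6} = {b0,b1,b2,b3,b5}; idom=b5

Frontier:
  join b2 pred b1: · stop@b1
  join b2 pred b7: b7→b5→b3→b2 stop@b1
  join b5 pred b3: · stop@b3
  join b5 pred b6: b6→b5 stop@b3
  join b7 pred b5: · stop@b5
  join b7 pred b6: b6 stop@b5
  b0: DF=∅
  b1: DF=∅
  b2: DF={b2}
  b3: DF={b2}
  b4: DF=∅
  b5: DF={b2,b5}
  b6: DF={b5,b7}
  b7: DF={b2}

DF(b2) = ["b2"]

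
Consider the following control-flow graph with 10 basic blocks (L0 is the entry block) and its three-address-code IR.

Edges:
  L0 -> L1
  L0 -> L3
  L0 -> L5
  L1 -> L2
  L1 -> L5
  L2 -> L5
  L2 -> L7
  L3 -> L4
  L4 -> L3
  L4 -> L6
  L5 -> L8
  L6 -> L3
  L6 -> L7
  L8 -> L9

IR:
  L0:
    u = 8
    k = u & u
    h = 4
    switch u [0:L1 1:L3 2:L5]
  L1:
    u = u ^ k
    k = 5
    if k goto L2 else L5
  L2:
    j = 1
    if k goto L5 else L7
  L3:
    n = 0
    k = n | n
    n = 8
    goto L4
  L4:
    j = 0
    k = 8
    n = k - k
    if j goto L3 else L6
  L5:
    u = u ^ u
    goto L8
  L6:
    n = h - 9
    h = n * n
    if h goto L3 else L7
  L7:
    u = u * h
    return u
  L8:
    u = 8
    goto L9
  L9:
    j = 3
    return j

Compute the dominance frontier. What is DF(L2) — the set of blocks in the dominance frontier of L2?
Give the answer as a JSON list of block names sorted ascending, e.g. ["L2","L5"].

idom tree: L1←L0 L2←L1 L3←L0 L4←L3 L5←L0 L6←L4 L7←L0 L8←L5 L9←L8
Dom∩ at merges:
  L3: preds {L0,L4,L6}: {L0} ∩ {L0,L3,L4} ∩ {L0,L3,L4,L6} = {L0}; idom=L0
  L5: preds {L0,L1,L2}: {L0} ∩ {L0,L1} ∩ {L0,L1,L2} = {L0}; idom=L0
  L7: preds {L2,L6}: {L0,L1,L2} ∩ {L0,L3,L4,L6} = {L0}; idom=L0

DF walk-up:
  L3←L0: walk · to L0
  L3←L4: walk L4→L3 to L0
  L3←L6: walk L6→L4→L3 to L0
  L5←L0: walk · to L0
  L5←L1: walk L1 to L0
  L5←L2: walk L2→L1 to L0
  L7←L2: walk L2→L1 to L0
  L7←L6: walk L6→L4→L3 to L0
  L0: DF=∅
  L1: DF={L5,L7}
  L2: DF={L5,L7}
  L3: DF={L3,L7}
  L4: DF={L3,L7}
  L5: DF=∅
  L6: DF={L3,L7}
  L7: DF=∅
  L8: DF=∅
  L9: DF=∅

DF(L2) = ["L5", "L7"]

Answer: ["L5", "L7"]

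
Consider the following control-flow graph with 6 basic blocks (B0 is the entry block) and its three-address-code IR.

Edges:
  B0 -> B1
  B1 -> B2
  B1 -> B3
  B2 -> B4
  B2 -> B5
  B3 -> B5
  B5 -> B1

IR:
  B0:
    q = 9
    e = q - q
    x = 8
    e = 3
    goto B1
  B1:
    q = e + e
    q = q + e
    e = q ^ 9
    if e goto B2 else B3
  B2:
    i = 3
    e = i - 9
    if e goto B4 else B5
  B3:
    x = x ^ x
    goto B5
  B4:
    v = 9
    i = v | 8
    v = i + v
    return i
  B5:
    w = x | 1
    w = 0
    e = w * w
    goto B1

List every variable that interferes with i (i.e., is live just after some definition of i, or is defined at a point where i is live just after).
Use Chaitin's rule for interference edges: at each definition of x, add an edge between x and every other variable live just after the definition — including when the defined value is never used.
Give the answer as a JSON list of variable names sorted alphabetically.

Answer: ["v", "x"]

Working:
def/use:
  B0: def={e,q,x} ue=∅
  B1: def={e,q} ue={e}
  B2: def={e,i} ue=∅
  B3: def={x} ue={x}
  B4: def={i,v} ue=∅
  B5: def={e,w} ue={x}

Live sets:
  B0: in=∅ out={e,x}
  B1: in={e,x} out={x}
  B2: in={x} out={x}
  B3: in={x} out={x}
  B4: in=∅ out=∅
  B5: in={x} out={e,x}

Interfere edges:
  e: {q,x}
  i: {v,x}
  q: {e,x}
  v: {i}
  w: {x}
  x: {e,i,q,w}

N(i) = ["v", "x"]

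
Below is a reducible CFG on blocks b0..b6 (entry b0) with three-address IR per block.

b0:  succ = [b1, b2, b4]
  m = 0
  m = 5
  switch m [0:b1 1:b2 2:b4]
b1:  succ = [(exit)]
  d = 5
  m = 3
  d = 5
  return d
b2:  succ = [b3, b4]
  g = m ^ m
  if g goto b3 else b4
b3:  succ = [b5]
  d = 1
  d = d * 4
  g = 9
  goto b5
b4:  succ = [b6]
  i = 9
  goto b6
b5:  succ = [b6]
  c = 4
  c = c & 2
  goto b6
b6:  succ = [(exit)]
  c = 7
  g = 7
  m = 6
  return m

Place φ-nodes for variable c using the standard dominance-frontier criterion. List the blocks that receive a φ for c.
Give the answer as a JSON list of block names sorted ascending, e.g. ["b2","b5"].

idom tree: b1←b0 b2←b0 b3←b2 b4←b0 b5←b3 b6←b0
Dom at joins:
  b4: preds {b0,b2}: {b0} ∩ {b0,b2} = {b0}; idom=b0
  b6: preds {b4,b5}: {b0,b4} ∩ {b0,b2,b3,b5} = {b0}; idom=b0

Frontier:
  join b4 pred b0: · stop@b0
  join b4 pred b2: b2 stop@b0
  join b6 pred b4: b4 stop@b0
  join b6 pred b5: b5→b3→b2 stop@b0
  b0: DF=∅
  b1: DF=∅
  b2: DF={b4,b6}
  b3: DF={b6}
  b4: DF={b6}
  b5: DF={b6}
  b6: DF=∅

φ for c: defs {b5,b6}
  DF⁺ = {b6}

Answer: ["b6"]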